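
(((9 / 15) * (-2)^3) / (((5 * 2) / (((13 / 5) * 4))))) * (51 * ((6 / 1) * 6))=-1145664 / 125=-9165.31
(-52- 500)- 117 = -669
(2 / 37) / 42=0.00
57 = 57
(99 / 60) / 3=11 / 20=0.55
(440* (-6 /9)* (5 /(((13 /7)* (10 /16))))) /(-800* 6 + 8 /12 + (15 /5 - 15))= 3520 /13403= 0.26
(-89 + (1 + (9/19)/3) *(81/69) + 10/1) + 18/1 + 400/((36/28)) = 989033/3933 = 251.47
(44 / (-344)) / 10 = -11 / 860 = -0.01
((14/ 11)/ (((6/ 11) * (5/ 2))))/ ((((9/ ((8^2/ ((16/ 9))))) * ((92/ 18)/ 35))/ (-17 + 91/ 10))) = -23226/ 115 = -201.97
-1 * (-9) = 9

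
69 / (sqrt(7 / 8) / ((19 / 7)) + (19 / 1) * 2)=7572336 / 4169929 - 18354 * sqrt(14) / 4169929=1.80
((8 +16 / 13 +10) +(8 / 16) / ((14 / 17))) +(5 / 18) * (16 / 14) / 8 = 65119 / 3276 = 19.88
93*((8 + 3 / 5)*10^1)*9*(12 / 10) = 431892 / 5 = 86378.40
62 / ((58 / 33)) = 1023 / 29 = 35.28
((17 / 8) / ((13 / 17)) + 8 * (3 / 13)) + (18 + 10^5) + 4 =800213 / 8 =100026.62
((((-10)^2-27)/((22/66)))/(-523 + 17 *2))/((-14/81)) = 5913/2282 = 2.59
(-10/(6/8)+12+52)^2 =23104/9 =2567.11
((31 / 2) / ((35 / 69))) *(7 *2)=2139 / 5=427.80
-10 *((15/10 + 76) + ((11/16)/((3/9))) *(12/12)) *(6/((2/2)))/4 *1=-19095/16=-1193.44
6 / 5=1.20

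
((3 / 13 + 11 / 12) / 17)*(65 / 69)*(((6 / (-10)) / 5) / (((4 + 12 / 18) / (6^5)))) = -173988 / 13685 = -12.71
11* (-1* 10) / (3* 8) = -55 / 12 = -4.58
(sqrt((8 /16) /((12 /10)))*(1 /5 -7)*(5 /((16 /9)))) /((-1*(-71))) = -51*sqrt(15) /1136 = -0.17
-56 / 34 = -28 / 17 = -1.65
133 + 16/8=135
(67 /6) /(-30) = -67 /180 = -0.37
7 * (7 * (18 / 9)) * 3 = 294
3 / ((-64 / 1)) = -3 / 64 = -0.05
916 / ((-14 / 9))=-4122 / 7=-588.86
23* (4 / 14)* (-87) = -4002 / 7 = -571.71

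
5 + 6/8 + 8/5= 147/20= 7.35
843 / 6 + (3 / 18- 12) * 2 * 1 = 701 / 6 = 116.83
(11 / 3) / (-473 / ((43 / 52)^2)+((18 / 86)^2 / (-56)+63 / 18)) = -1138984 / 213783687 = -0.01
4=4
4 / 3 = 1.33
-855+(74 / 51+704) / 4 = -69221 / 102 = -678.64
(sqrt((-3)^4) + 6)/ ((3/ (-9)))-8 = -53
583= 583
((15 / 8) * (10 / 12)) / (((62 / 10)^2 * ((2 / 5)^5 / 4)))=1953125 / 123008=15.88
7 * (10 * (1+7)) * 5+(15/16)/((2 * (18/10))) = 268825/96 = 2800.26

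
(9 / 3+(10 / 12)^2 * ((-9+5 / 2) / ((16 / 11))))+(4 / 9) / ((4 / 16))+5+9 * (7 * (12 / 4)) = 75139 / 384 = 195.67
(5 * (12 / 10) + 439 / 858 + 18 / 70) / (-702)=-203267 / 21081060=-0.01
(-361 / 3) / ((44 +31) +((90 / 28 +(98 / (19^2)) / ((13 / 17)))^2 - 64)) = -1558347762244 / 307436255775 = -5.07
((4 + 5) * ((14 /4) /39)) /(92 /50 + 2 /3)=1575 /4888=0.32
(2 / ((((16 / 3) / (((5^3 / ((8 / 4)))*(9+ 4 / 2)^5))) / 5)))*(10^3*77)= 2906467265625 / 2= 1453233632812.50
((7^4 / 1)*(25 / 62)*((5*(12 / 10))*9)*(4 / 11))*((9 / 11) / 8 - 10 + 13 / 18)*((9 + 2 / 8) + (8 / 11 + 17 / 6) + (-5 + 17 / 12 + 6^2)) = -1302061999875 / 165044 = -7889181.07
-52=-52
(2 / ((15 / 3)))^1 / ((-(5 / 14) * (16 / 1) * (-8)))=7 / 800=0.01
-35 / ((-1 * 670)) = 7 / 134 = 0.05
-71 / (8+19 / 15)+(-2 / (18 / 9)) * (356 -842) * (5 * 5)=1687785 / 139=12142.34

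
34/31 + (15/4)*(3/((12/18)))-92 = -18359/248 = -74.03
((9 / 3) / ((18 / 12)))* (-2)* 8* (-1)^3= 32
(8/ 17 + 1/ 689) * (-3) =-16587/ 11713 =-1.42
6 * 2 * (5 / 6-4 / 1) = -38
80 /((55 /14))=224 /11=20.36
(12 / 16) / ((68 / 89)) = 267 / 272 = 0.98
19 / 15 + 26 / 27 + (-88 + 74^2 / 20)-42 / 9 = 24754 / 135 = 183.36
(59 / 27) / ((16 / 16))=59 / 27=2.19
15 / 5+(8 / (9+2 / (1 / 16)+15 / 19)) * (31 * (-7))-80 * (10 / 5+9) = -364661 / 397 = -918.54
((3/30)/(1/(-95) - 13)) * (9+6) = -95/824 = -0.12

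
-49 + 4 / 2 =-47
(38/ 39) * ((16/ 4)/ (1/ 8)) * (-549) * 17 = -3782976/ 13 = -290998.15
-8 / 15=-0.53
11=11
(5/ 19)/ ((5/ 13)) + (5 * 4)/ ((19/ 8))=173/ 19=9.11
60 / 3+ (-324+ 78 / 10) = -1481 / 5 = -296.20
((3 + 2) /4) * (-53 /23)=-265 /92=-2.88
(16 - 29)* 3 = -39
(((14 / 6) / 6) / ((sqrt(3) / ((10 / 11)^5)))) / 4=87500 * sqrt(3) / 4348377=0.03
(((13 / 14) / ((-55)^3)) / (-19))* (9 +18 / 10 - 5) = 0.00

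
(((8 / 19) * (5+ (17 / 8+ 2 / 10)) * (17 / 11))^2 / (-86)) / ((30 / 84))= -173672527 / 234785375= -0.74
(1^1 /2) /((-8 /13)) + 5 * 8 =627 /16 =39.19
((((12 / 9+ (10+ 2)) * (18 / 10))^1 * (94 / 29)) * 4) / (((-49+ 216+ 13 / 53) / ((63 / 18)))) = 52311 / 8033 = 6.51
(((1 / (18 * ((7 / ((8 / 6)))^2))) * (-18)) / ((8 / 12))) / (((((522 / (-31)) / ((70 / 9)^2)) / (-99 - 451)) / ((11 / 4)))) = -18755000 / 63423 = -295.71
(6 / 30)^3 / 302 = 1 / 37750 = 0.00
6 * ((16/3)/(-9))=-32/9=-3.56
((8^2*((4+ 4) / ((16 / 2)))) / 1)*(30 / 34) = 960 / 17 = 56.47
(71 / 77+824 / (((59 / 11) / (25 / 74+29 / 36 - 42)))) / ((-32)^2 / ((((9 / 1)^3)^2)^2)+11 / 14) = -595869207504989831730 / 74601785398951151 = -7987.33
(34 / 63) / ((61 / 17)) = 0.15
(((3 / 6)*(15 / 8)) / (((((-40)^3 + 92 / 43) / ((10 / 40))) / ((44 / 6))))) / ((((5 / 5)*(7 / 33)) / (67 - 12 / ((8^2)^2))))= -5354277225 / 631221649408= -0.01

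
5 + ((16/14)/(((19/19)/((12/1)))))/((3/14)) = 69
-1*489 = -489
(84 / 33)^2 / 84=28 / 363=0.08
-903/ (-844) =903/ 844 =1.07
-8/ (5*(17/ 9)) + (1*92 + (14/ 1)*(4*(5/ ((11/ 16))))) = 498.43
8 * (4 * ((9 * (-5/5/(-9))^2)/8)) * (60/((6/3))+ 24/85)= 1144/85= 13.46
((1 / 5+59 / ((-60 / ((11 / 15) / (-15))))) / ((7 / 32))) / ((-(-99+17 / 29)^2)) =-5633018 / 48108272625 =-0.00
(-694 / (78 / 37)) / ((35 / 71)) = -911569 / 1365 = -667.82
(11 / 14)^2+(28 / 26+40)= 41.69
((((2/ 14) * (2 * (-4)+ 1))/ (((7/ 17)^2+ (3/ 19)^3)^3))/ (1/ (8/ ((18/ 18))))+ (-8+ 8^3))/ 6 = -5226688791571017259/ 30502473559770738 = -171.35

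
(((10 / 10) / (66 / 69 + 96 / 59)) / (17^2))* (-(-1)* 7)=9499 / 1013234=0.01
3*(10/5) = 6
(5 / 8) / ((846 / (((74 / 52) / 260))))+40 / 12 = 30501157 / 9150336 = 3.33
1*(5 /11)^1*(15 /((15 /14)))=6.36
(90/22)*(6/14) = 135/77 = 1.75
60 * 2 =120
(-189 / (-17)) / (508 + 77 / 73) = 0.02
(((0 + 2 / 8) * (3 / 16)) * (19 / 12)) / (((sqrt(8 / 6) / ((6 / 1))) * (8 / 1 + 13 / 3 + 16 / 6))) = 19 * sqrt(3) / 1280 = 0.03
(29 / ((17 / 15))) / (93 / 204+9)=1740 / 643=2.71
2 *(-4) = -8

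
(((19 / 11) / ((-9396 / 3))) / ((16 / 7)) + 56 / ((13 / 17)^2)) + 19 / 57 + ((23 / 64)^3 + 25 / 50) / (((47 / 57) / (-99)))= 546844274576695 / 17934072938496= 30.49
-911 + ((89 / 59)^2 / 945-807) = -5651430389 / 3289545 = -1718.00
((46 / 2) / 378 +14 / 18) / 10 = 317 / 3780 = 0.08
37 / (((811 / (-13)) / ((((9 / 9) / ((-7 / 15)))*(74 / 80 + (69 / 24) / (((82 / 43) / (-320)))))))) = -1139512569 / 1862056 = -611.96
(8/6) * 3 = 4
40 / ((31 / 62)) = 80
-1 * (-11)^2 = -121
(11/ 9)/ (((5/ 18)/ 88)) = 1936/ 5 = 387.20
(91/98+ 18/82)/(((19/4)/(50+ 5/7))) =467890/38171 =12.26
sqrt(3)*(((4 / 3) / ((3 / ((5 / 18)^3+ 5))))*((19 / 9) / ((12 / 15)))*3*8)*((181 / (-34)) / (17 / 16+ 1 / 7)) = -5639822440*sqrt(3) / 9034497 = -1081.24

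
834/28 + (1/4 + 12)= 1177/28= 42.04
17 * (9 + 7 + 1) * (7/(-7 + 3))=-2023/4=-505.75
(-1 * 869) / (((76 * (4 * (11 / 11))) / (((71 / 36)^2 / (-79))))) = 55451 / 393984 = 0.14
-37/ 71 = -0.52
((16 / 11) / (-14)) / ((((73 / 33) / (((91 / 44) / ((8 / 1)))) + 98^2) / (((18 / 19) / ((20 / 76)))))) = -1404 / 36083135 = -0.00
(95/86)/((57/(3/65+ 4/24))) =83/20124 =0.00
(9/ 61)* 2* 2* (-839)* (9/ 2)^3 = -45120.32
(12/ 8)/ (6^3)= 1/ 144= 0.01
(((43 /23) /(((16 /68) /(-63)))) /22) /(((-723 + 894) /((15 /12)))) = -25585 /153824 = -0.17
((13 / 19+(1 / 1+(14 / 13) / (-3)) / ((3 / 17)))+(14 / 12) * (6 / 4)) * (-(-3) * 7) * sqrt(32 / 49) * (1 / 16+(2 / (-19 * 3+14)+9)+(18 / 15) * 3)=468231811 * sqrt(2) / 509808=1298.88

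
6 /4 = 3 /2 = 1.50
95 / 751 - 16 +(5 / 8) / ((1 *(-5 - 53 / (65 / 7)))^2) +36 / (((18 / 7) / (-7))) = -331398310357 / 2910371328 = -113.87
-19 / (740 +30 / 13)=-247 / 9650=-0.03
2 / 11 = 0.18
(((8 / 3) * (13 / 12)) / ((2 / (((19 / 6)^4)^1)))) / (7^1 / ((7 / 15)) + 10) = 1694173 / 291600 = 5.81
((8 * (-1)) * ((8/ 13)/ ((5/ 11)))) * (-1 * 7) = 4928/ 65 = 75.82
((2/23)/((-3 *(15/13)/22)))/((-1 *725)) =0.00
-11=-11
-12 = -12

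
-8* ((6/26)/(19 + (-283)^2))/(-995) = 6/259049245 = 0.00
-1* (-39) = 39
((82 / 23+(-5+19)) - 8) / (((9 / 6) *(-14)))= -220 / 483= -0.46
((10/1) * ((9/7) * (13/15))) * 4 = 312/7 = 44.57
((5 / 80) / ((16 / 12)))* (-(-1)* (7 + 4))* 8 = 4.12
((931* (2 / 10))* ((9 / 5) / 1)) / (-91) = -1197 / 325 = -3.68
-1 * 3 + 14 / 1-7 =4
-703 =-703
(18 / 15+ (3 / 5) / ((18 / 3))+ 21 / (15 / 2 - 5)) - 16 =-63 / 10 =-6.30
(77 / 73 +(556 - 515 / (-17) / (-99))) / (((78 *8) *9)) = 4275100 / 43123509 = 0.10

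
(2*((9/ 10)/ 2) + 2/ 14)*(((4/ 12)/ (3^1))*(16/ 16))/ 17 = 73/ 10710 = 0.01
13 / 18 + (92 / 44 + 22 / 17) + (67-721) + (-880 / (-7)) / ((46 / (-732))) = -1436315059 / 541926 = -2650.39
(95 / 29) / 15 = 19 / 87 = 0.22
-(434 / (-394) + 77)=-75.90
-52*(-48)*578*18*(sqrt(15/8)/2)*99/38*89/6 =2383410744*sqrt(30)/19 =687077804.36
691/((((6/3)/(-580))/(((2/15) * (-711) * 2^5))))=607903104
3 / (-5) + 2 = 7 / 5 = 1.40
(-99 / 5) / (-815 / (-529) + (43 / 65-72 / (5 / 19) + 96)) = 680823 / 6031054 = 0.11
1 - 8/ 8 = 0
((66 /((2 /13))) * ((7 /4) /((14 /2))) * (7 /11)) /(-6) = -91 /8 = -11.38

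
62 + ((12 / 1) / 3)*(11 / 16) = 64.75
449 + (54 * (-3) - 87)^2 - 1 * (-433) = 62883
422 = 422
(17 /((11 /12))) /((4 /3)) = 153 /11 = 13.91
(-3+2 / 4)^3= -125 / 8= -15.62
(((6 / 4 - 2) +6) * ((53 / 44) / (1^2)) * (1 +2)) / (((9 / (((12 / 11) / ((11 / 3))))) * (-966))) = -53 / 77924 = -0.00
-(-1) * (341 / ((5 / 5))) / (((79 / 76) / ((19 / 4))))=123101 / 79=1558.24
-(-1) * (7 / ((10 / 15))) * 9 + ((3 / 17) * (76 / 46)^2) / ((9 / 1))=5101919 / 53958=94.55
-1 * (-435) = 435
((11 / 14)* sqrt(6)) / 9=11* sqrt(6) / 126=0.21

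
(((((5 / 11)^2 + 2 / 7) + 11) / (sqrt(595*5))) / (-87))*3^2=-29202*sqrt(119) / 14614985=-0.02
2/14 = 0.14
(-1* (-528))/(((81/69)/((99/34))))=22264/17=1309.65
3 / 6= 1 / 2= 0.50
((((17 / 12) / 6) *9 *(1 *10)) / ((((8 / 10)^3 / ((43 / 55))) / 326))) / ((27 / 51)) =253200125 / 12672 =19981.07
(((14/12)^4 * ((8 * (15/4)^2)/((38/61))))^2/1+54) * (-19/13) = -13413232966969/81948672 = -163678.47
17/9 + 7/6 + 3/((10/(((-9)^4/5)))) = 89261/225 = 396.72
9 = 9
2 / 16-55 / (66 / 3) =-19 / 8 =-2.38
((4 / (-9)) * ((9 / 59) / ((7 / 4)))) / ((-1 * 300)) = 4 / 30975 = 0.00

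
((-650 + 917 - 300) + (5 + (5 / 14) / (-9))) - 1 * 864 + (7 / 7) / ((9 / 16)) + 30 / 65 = -485831 / 546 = -889.80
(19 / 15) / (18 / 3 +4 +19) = 19 / 435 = 0.04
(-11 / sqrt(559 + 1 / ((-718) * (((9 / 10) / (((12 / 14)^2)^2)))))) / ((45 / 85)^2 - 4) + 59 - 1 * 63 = -4 + 155771 * sqrt(172978535599) / 517971938075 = -3.87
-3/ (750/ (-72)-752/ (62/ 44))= 1116/ 202403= 0.01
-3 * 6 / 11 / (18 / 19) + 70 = 751 / 11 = 68.27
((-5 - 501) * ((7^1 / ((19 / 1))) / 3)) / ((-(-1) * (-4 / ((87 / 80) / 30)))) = 51359 / 91200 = 0.56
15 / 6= 5 / 2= 2.50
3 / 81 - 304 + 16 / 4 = -8099 / 27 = -299.96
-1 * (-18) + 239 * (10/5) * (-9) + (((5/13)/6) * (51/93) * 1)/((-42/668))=-108780671/25389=-4284.56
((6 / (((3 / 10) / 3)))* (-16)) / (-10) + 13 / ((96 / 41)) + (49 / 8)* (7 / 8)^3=105.66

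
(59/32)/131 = 59/4192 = 0.01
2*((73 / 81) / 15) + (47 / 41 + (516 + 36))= 27560971 / 49815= 553.27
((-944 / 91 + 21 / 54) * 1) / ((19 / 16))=-130840 / 15561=-8.41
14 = 14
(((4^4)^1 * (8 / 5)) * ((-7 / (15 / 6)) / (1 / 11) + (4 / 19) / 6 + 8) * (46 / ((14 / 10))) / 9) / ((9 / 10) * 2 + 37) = -305610752 / 348327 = -877.37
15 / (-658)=-15 / 658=-0.02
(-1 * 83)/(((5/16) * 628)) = -0.42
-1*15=-15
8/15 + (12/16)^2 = 1.10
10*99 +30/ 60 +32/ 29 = 57513/ 58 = 991.60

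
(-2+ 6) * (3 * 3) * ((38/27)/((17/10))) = 1520/51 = 29.80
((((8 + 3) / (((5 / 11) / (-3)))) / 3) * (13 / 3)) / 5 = -1573 / 75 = -20.97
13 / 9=1.44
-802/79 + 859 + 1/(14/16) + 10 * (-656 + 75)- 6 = -2746203/553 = -4966.01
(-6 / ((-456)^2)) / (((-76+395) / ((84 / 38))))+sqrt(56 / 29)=-7 / 35008336+2 *sqrt(406) / 29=1.39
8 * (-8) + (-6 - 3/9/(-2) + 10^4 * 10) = 599581/6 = 99930.17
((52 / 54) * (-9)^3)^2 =492804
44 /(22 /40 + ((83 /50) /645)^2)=2860171875 /35752579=80.00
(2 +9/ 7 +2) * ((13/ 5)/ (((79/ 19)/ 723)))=2389.69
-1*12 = -12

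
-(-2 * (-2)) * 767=-3068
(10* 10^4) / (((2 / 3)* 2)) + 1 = 75001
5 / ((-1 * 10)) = -1 / 2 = -0.50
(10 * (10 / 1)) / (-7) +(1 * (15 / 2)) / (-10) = -421 / 28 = -15.04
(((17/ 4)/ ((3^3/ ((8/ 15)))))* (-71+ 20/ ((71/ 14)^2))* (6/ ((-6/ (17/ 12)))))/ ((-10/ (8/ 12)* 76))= -0.01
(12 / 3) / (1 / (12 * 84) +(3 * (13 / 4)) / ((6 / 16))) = 4032 / 26209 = 0.15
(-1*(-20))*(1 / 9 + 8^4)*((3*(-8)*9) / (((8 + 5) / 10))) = -176952000 / 13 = -13611692.31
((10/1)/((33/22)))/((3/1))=20/9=2.22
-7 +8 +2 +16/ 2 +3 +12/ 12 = 15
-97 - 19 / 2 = -213 / 2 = -106.50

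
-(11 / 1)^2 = -121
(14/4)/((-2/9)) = -63/4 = -15.75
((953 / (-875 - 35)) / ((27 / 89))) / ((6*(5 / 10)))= -1.15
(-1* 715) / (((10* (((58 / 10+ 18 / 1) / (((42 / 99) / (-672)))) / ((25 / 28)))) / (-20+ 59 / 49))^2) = -3828865625 / 2702323243597824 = -0.00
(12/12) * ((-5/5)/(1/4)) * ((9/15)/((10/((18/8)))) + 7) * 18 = -12843/25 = -513.72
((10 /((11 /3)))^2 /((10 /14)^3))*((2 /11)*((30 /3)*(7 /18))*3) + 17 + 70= 173421 /1331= 130.29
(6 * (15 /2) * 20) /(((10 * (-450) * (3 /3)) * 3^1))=-0.07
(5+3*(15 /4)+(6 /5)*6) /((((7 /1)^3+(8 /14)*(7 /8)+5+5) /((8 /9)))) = 268 /4545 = 0.06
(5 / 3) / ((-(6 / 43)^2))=-9245 / 108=-85.60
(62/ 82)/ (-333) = -0.00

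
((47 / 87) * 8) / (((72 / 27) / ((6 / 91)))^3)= 11421 / 174828472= 0.00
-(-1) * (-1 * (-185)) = 185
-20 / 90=-0.22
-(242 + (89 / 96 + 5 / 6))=-243.76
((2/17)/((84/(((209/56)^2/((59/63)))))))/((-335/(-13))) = 1703559/2107423360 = 0.00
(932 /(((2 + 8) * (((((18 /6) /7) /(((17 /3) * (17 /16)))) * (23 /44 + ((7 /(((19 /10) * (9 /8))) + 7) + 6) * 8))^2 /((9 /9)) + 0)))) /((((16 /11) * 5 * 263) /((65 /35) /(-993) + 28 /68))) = 6660337269299351 /28872802908878829600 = 0.00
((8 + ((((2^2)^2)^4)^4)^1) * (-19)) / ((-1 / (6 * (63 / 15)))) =44161505312460666587856 / 5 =8832301062492133317571.20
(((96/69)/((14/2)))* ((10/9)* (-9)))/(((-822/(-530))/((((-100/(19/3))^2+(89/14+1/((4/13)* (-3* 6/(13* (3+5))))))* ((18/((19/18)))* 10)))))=-54823378080000/1059022741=-51767.90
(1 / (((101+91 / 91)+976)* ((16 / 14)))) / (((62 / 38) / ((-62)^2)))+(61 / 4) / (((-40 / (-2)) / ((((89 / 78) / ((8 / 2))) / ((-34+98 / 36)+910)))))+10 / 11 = 1299638729 / 460591040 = 2.82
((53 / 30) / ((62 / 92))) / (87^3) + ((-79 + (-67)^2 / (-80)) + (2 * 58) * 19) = 10136022592573 / 4899262320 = 2068.89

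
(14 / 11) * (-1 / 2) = -7 / 11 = -0.64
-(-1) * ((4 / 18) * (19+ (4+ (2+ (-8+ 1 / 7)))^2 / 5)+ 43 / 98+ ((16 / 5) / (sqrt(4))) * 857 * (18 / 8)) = 216301 / 70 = 3090.01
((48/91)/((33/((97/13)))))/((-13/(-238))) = 52768/24167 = 2.18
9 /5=1.80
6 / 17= 0.35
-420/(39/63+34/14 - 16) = 2205/68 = 32.43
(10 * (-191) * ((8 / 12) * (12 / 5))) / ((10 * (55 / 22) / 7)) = -21392 / 25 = -855.68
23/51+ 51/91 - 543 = -2515369/4641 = -541.99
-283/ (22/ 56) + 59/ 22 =-15789/ 22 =-717.68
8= 8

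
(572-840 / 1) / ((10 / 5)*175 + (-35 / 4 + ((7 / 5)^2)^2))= -670000 / 862729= -0.78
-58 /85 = -0.68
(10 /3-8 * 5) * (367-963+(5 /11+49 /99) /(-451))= 266108980 /12177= 21853.41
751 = 751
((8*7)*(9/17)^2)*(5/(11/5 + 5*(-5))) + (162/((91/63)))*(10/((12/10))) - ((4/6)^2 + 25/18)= 398034487/428298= 929.34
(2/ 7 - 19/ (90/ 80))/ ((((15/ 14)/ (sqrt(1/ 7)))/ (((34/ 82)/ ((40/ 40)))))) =-35564 * sqrt(7)/ 38745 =-2.43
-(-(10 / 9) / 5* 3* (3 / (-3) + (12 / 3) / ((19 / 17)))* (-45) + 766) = -16024 / 19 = -843.37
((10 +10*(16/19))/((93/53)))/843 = 18550/1489581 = 0.01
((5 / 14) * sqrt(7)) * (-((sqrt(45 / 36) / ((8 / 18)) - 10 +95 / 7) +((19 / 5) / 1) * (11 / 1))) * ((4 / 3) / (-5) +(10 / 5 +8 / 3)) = -17468 * sqrt(7) / 245 - 99 * sqrt(35) / 56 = -199.10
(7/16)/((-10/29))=-203/160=-1.27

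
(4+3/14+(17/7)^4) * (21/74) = 561837/50764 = 11.07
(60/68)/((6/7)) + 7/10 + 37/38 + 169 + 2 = 561061/3230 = 173.70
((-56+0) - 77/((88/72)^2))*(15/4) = -17745/44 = -403.30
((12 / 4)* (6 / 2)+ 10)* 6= 114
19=19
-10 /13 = -0.77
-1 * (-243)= 243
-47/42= -1.12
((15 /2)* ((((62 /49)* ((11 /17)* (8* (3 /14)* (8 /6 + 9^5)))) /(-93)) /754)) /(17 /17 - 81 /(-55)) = -41221675 /11498732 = -3.58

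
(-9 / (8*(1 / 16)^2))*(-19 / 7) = 5472 / 7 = 781.71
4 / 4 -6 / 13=7 / 13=0.54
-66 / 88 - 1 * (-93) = 369 / 4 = 92.25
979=979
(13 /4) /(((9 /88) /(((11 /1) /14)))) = 1573 /63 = 24.97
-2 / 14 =-1 / 7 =-0.14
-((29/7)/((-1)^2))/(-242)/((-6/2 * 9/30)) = -145/7623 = -0.02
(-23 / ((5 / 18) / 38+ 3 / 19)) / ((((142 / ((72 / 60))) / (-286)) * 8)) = 1687257 / 40115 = 42.06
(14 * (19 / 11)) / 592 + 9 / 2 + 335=1105545 / 3256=339.54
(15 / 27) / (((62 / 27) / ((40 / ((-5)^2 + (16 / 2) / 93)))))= 0.39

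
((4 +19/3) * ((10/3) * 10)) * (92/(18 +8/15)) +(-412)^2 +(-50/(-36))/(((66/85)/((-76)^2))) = 7504650052/41283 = 181785.48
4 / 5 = 0.80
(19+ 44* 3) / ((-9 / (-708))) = 35636 / 3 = 11878.67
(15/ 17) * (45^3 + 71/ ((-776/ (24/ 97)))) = 12860923680/ 159953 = 80404.39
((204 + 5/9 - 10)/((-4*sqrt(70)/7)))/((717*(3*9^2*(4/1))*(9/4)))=-1751*sqrt(70)/564508440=-0.00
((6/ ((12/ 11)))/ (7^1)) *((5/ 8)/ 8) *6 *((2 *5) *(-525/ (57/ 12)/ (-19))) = 21.42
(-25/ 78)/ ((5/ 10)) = -25/ 39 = -0.64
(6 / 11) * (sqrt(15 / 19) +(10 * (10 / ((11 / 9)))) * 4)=6 * sqrt(285) / 209 +21600 / 121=179.00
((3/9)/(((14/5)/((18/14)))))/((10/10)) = 15/98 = 0.15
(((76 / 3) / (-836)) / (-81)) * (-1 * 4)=-4 / 2673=-0.00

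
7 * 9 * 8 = 504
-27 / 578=-0.05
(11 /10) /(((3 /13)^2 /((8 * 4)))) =660.98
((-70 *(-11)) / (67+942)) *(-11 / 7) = -1210 / 1009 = -1.20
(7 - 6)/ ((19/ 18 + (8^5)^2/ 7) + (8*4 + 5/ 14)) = 9/ 1380525503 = 0.00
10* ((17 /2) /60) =17 /12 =1.42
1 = 1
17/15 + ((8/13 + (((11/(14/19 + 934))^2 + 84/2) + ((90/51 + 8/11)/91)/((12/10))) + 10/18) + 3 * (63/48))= 86353027592179/1789153766400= 48.26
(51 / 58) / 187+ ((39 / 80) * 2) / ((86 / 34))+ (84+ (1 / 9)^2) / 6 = 1918904411 / 133329240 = 14.39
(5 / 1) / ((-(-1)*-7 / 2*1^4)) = -10 / 7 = -1.43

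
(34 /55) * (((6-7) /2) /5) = -17 /275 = -0.06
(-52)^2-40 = 2664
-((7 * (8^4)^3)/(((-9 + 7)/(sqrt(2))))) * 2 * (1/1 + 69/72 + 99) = 145693880614912 * sqrt(2)/3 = 68680753973458.37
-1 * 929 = -929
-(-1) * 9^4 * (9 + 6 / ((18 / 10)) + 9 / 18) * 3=505197 / 2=252598.50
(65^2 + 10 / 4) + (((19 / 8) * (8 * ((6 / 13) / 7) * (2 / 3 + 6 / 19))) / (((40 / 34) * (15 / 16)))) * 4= 8252329 / 1950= 4231.96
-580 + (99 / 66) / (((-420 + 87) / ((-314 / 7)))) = -450503 / 777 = -579.80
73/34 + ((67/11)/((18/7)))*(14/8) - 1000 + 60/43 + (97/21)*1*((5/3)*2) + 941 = -145553717/4052664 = -35.92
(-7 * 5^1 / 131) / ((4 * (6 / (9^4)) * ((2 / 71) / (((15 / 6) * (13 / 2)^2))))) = -4592317275 / 16768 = -273873.88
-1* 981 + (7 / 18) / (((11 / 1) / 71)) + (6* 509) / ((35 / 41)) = 18011437 / 6930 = 2599.05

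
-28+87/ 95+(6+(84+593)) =62312/ 95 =655.92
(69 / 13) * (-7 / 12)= -161 / 52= -3.10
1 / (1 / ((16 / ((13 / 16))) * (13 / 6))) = 42.67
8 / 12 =2 / 3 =0.67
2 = 2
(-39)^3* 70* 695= -2885869350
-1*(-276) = 276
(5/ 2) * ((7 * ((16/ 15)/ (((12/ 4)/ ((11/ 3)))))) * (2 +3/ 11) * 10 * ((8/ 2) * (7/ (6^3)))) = 49000/ 729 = 67.22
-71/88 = -0.81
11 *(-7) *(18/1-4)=-1078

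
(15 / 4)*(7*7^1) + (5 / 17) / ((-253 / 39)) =3160455 / 17204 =183.70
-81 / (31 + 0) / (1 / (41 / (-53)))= 3321 / 1643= 2.02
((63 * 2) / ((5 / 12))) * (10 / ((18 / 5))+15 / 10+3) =11004 / 5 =2200.80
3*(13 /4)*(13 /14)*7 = 507 /8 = 63.38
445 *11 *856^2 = 3586742720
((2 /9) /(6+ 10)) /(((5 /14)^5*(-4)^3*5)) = -16807 /2250000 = -0.01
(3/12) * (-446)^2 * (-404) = -20090516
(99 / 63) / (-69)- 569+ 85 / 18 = -1635343 / 2898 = -564.30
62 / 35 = 1.77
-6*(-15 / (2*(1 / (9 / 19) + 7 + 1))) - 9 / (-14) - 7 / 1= -347 / 182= -1.91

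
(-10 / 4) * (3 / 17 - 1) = 35 / 17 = 2.06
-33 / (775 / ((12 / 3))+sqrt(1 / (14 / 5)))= -47740 / 280289+88 * sqrt(70) / 1401445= -0.17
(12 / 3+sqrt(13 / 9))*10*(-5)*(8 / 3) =-1600 / 3-400*sqrt(13) / 9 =-693.58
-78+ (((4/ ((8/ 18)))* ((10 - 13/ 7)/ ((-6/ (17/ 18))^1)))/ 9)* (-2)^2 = -83.13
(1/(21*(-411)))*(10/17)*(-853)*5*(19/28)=405175/2054178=0.20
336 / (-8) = -42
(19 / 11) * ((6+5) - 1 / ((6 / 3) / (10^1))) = 114 / 11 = 10.36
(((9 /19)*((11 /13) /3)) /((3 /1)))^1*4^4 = 2816 /247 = 11.40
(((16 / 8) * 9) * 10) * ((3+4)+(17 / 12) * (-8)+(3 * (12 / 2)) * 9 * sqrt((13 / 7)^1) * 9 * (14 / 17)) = 293751.53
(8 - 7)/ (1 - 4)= -1/ 3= -0.33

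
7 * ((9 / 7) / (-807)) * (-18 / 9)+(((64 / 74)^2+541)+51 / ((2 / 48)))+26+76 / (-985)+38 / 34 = 11055422292548 / 6166530445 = 1792.81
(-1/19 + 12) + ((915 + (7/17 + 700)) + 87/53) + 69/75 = 697565287/427975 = 1629.92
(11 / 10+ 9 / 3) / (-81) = -0.05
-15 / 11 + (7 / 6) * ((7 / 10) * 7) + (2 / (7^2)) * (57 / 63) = 993799 / 226380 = 4.39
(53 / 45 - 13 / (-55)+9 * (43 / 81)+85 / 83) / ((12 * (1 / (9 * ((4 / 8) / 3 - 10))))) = -1749173 / 32868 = -53.22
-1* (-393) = 393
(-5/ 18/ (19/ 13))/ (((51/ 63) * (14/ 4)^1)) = -65/ 969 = -0.07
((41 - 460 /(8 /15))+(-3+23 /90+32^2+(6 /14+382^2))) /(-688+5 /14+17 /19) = -1749106484 /8220375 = -212.78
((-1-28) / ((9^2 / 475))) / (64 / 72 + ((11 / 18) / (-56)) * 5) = -53200 / 261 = -203.83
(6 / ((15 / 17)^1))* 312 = 10608 / 5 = 2121.60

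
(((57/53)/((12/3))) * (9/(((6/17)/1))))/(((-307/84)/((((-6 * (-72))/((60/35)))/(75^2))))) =-854658/10169375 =-0.08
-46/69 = -2/3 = -0.67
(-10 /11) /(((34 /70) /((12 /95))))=-840 /3553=-0.24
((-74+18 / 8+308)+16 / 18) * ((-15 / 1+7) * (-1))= 17074 / 9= 1897.11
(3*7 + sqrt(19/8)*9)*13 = 117*sqrt(38)/4 + 273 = 453.31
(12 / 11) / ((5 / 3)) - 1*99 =-5409 / 55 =-98.35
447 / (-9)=-149 / 3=-49.67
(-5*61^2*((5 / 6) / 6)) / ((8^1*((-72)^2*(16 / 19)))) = -1767475 / 23887872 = -0.07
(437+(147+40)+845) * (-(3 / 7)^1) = -4407 / 7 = -629.57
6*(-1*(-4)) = 24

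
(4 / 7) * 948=3792 / 7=541.71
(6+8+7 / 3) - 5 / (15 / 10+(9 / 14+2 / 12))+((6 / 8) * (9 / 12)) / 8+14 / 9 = 15.79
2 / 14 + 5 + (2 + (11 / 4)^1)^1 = 277 / 28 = 9.89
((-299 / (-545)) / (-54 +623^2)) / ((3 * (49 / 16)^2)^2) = 19595264 / 10973344101307875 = 0.00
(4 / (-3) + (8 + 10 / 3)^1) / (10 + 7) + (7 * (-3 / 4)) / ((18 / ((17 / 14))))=191 / 816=0.23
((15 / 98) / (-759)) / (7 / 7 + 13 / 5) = -25 / 446292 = -0.00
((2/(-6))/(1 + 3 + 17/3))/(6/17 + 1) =-17/667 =-0.03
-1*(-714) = 714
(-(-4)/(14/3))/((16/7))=3/8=0.38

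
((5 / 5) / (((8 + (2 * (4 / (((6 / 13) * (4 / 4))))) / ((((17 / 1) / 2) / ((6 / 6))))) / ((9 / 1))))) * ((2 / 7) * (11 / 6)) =1683 / 3584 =0.47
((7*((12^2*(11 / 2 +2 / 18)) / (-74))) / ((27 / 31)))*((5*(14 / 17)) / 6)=-3068380 / 50949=-60.22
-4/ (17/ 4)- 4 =-84/ 17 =-4.94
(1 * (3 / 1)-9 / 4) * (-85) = -255 / 4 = -63.75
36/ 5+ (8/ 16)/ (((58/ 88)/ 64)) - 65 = -1341/ 145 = -9.25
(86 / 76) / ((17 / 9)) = 387 / 646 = 0.60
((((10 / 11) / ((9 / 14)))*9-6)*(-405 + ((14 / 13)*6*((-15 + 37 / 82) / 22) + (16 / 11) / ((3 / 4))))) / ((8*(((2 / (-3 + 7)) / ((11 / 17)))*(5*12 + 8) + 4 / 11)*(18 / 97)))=-16568119 / 474903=-34.89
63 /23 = 2.74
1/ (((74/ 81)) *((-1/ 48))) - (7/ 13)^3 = -4283659/ 81289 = -52.70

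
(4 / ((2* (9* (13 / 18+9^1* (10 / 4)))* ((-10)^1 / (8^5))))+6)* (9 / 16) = -119241 / 8360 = -14.26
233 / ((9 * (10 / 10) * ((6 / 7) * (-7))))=-233 / 54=-4.31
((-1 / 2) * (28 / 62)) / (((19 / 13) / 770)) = -70070 / 589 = -118.96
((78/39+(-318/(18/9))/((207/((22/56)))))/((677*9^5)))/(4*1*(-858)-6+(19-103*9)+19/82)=-134521/13761277785048654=-0.00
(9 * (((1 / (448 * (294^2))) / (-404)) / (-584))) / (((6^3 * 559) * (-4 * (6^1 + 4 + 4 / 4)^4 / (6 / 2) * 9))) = -0.00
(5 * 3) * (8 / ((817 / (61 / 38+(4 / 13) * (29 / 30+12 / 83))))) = 4790308 / 16749317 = 0.29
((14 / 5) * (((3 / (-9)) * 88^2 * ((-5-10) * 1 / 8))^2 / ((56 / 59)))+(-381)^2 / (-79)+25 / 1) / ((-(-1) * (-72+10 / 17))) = -46403139599 / 47953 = -967679.59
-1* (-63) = 63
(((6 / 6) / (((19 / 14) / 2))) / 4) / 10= 0.04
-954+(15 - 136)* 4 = -1438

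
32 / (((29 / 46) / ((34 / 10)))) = 172.58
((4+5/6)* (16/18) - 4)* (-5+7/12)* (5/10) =-53/81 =-0.65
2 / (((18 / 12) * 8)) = 1 / 6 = 0.17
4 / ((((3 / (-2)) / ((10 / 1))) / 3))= -80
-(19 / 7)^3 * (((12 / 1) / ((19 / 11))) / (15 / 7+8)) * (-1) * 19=905388 / 3479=260.24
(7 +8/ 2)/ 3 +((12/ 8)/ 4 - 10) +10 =97/ 24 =4.04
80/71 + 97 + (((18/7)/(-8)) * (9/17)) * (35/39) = 6149243/62764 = 97.97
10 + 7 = 17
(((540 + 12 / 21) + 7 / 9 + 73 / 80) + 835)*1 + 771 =10827239 / 5040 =2148.26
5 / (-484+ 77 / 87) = -435 / 42031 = -0.01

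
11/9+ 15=146/9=16.22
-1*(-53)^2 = -2809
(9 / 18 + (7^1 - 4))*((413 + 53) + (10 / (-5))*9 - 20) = 1498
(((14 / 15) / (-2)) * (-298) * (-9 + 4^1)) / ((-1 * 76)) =1043 / 114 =9.15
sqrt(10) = 3.16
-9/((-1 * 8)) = 9/8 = 1.12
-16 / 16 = -1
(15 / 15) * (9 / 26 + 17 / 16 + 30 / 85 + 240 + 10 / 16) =857079 / 3536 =242.39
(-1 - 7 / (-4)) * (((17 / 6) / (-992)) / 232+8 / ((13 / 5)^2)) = 276169927 / 311154688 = 0.89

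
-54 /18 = -3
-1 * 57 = -57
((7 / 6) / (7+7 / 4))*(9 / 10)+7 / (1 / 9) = 1578 / 25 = 63.12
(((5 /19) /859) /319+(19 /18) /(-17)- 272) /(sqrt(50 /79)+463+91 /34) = -542147186426496533 /927966299774300721+73684446675230 * sqrt(158) /927966299774300721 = -0.58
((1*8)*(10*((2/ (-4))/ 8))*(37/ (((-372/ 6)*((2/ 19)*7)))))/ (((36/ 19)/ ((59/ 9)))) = 3940315/ 281232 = 14.01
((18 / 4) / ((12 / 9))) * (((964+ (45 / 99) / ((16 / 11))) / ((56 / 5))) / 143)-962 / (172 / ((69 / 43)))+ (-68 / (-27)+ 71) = 3406831536169 / 51172273152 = 66.58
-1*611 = -611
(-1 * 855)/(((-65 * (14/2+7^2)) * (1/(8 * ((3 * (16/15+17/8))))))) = 65493/3640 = 17.99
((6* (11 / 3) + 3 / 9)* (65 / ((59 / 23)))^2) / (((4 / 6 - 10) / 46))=-3444173525 / 48734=-70672.91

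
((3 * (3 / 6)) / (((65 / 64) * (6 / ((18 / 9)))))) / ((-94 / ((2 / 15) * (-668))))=21376 / 45825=0.47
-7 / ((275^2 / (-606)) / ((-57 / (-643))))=0.00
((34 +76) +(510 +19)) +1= 640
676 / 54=12.52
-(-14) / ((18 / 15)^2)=175 / 18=9.72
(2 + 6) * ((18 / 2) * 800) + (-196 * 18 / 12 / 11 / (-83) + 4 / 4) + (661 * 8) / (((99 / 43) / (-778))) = -14209784353 / 8217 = -1729315.36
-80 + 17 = -63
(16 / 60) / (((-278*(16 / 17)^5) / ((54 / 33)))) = -4259571 / 2004090880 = -0.00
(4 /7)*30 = 120 /7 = 17.14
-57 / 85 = -0.67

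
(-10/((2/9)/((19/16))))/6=-285/32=-8.91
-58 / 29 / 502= -1 / 251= -0.00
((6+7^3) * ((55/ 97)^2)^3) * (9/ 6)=28981630734375/ 1665944009858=17.40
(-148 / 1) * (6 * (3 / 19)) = -2664 / 19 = -140.21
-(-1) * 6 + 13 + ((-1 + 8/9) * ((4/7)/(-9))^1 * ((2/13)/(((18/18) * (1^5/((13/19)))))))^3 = 19.00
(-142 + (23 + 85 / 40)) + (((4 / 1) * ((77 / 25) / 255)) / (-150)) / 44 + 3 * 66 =310303097 / 3825000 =81.12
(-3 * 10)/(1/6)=-180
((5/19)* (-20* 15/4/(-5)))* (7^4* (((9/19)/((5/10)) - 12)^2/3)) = 2647102500/6859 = 385931.26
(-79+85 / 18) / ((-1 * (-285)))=-1337 / 5130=-0.26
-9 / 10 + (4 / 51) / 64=-3667 / 4080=-0.90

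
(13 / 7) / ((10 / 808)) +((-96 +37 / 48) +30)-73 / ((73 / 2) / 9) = 112271 / 1680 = 66.83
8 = 8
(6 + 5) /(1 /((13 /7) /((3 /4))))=572 /21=27.24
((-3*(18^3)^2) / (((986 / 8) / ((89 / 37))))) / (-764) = 9081263808 / 3484031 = 2606.54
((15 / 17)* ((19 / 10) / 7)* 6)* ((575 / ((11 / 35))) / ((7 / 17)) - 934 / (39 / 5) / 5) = 108063507 / 17017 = 6350.33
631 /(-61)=-631 /61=-10.34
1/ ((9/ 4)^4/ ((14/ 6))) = 1792/ 19683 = 0.09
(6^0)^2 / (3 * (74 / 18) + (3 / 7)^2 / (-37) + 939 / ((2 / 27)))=0.00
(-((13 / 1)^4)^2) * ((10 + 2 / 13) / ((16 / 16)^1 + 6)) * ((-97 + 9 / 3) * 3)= 2335750796808 / 7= 333678685258.29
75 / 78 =25 / 26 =0.96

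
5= 5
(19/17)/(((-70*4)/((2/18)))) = -19/42840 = -0.00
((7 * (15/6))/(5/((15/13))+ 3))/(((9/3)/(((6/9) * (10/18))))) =175/594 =0.29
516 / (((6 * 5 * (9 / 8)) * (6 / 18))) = 688 / 15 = 45.87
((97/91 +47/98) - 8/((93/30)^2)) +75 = 92696559/1224314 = 75.71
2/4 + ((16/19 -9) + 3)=-177/38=-4.66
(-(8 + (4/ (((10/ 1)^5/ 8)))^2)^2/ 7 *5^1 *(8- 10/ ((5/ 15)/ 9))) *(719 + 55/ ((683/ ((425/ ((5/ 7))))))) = 837622848591582012236124/ 91190338134765625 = 9185434.18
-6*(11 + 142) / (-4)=459 / 2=229.50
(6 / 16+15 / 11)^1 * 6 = 459 / 44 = 10.43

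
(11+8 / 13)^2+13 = 24998 / 169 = 147.92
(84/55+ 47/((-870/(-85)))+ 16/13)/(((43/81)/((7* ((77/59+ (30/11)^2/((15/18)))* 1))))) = 12622550651109/12730336190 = 991.53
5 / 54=0.09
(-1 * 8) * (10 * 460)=-36800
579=579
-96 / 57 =-32 / 19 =-1.68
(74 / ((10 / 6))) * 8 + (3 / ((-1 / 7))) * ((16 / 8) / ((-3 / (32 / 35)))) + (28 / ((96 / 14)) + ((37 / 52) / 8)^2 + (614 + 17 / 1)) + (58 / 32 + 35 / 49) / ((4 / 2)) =3650001517 / 3634176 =1004.35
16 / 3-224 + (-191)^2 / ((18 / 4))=70994 / 9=7888.22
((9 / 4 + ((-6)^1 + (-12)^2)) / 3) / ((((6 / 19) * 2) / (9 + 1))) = 17765 / 24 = 740.21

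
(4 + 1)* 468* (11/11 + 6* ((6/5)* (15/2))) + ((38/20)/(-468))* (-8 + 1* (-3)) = 602316209/4680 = 128700.04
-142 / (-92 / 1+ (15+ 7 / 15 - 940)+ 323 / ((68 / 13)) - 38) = 0.14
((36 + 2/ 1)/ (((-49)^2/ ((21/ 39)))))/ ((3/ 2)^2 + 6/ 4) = 152/ 66885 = 0.00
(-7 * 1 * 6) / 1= -42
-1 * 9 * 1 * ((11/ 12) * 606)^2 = -11108889/ 4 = -2777222.25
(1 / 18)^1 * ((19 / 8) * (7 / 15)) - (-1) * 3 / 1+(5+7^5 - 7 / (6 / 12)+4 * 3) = 36316213 / 2160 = 16813.06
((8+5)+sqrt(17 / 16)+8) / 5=sqrt(17) / 20+21 / 5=4.41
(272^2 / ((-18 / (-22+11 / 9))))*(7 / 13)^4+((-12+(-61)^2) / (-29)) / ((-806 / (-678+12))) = 14711631309667 / 2079783459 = 7073.64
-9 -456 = -465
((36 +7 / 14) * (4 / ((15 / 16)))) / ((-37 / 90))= -14016 / 37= -378.81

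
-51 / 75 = -17 / 25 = -0.68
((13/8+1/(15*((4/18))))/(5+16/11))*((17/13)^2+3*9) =1027411/119990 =8.56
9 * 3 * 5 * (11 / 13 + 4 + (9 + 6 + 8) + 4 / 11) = 544590 / 143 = 3808.32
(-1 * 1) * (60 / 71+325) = -23135 / 71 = -325.85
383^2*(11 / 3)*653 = 1053667087 / 3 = 351222362.33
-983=-983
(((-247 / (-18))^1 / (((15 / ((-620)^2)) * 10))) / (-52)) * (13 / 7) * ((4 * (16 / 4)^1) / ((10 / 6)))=-3797872 / 315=-12056.74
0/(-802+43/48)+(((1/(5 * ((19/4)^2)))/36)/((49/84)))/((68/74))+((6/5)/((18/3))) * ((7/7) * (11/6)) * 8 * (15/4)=7088531/644385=11.00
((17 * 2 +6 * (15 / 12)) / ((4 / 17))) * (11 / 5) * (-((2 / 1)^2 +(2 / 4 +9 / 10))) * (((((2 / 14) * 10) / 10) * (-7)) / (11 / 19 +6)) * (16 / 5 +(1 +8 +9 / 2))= 1329699591 / 250000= 5318.80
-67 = -67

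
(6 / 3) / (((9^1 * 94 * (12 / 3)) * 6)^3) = 1 / 4185186527232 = 0.00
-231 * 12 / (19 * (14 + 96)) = -126 / 95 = -1.33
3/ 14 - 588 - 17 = -8467/ 14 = -604.79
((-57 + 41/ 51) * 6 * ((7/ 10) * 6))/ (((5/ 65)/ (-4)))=6259344/ 85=73639.34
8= 8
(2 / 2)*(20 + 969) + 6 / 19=18797 / 19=989.32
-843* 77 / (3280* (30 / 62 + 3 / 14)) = -4695229 / 165640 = -28.35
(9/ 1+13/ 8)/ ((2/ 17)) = 1445/ 16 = 90.31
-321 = -321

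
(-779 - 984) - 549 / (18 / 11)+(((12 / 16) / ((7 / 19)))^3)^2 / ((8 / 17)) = -7506934820319 / 3855122432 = -1947.26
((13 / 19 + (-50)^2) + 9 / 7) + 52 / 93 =30953782 / 12369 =2502.53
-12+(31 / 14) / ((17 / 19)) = -9.53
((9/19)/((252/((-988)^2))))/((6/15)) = 32110/7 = 4587.14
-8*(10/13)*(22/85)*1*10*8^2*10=-2252800/221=-10193.67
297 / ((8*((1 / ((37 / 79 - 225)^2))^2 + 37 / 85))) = 312394939629715771290 / 3662860059971318117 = 85.29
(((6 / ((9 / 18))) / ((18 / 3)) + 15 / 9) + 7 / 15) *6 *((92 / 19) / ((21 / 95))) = 11408 / 21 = 543.24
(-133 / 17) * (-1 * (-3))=-399 / 17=-23.47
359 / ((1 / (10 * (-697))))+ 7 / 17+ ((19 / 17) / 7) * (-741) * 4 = -297821637 / 119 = -2502702.83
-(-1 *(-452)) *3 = -1356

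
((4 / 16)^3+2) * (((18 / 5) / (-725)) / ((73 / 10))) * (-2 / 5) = 1161 / 2117000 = 0.00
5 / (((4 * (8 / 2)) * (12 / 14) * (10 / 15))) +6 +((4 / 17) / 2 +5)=12691 / 1088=11.66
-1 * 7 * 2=-14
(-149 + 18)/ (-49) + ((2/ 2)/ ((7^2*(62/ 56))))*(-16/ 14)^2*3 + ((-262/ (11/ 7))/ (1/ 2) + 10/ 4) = -76776583/ 233926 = -328.21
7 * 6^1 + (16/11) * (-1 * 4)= 398/11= 36.18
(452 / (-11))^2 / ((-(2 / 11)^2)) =-51076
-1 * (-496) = 496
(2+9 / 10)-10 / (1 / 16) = -1571 / 10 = -157.10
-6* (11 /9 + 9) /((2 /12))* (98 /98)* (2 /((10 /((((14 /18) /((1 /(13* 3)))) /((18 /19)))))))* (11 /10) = -1749748 /675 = -2592.22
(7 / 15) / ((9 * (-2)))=-7 / 270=-0.03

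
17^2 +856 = 1145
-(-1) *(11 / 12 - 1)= -1 / 12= -0.08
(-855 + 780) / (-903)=25 / 301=0.08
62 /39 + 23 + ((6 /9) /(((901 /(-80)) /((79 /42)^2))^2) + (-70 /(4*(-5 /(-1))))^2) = 908955937874507 /24629259763836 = 36.91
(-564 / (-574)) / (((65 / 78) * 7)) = 0.17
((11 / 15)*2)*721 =15862 / 15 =1057.47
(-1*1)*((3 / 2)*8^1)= -12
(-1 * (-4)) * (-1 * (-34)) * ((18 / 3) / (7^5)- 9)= -20570952 / 16807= -1223.95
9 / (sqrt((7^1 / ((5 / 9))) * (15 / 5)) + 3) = -15 / 16 + 3 * sqrt(105) / 16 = 0.98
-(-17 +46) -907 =-936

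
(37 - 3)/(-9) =-34/9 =-3.78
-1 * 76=-76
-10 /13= -0.77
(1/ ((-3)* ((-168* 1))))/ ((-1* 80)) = -1/ 40320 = -0.00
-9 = -9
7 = 7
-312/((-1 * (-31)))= -312/31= -10.06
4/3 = 1.33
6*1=6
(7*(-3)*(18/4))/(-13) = 189/26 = 7.27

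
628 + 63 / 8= 5087 / 8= 635.88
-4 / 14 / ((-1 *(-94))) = -1 / 329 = -0.00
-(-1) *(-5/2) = -5/2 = -2.50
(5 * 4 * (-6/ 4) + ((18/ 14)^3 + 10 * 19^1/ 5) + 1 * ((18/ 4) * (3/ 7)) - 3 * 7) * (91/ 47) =-79781/ 4606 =-17.32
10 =10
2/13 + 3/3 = 15/13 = 1.15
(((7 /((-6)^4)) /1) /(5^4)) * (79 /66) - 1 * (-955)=51054300553 /53460000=955.00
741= 741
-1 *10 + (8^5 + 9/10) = 327589/10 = 32758.90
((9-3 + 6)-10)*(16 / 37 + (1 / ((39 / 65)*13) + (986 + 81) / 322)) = 7.75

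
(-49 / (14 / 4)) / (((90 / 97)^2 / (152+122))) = -9023231 / 2025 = -4455.92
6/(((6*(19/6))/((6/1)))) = 36/19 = 1.89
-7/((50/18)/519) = -1307.88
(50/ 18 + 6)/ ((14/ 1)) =79/ 126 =0.63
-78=-78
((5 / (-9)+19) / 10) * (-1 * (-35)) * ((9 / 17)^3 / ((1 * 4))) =47061 / 19652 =2.39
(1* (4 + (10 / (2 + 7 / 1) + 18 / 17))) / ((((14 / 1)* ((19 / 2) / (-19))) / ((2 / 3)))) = -1888 / 3213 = -0.59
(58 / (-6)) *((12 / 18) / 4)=-29 / 18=-1.61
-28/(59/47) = -1316/59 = -22.31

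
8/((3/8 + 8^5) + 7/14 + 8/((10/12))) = 320/1311139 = 0.00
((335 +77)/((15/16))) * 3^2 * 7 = 27686.40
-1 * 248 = -248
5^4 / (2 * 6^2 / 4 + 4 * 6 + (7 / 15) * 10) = 13.39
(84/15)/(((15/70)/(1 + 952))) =373576/15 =24905.07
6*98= 588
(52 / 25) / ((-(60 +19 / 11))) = -572 / 16975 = -0.03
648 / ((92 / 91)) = 14742 / 23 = 640.96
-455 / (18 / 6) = -455 / 3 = -151.67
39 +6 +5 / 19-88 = -812 / 19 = -42.74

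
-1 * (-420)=420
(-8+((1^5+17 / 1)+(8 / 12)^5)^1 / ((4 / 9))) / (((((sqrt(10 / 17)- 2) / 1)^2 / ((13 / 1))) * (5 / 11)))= 73190117 / (270 * (34- sqrt(170))^2)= 616.94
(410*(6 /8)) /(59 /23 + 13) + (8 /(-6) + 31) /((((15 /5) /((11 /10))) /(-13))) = -3919741 /32220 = -121.66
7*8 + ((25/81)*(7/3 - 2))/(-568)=56.00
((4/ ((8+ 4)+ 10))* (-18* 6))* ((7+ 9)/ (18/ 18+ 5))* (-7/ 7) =576/ 11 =52.36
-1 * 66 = -66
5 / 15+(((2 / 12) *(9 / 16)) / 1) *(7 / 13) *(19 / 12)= 2063 / 4992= 0.41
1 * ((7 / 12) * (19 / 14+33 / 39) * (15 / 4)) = 2005 / 416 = 4.82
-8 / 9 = -0.89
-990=-990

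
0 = 0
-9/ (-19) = 9/ 19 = 0.47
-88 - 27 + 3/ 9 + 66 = -48.67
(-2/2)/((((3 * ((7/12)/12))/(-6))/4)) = 1152/7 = 164.57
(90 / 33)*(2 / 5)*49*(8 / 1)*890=4186560 / 11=380596.36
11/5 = 2.20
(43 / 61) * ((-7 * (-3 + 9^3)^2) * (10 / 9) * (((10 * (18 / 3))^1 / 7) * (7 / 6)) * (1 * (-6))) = 10576658400 / 61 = 173387842.62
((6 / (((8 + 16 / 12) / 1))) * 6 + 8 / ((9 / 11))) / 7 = 859 / 441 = 1.95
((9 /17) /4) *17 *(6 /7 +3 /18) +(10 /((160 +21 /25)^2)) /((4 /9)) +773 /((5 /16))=11208824166073 /4527163480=2475.90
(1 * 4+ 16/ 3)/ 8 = 1.17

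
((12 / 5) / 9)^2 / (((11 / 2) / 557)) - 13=-5.80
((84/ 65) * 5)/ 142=42/ 923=0.05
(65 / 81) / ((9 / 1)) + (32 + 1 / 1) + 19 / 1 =52.09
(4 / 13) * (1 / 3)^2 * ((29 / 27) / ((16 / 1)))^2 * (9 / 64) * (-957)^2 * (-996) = -7103223083 / 359424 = -19762.80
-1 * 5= -5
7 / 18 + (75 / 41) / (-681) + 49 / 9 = 325595 / 55842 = 5.83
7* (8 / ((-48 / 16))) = -56 / 3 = -18.67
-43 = -43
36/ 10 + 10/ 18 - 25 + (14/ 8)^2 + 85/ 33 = -120433/ 7920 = -15.21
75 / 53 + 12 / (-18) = 119 / 159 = 0.75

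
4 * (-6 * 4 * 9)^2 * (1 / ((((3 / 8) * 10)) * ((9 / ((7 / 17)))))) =193536 / 85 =2276.89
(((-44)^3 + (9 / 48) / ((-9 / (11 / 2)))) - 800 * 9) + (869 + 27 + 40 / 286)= -1255946917 / 13728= -91487.97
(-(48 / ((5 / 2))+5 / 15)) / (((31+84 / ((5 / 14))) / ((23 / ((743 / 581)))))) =-1.32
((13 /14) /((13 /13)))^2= 169 /196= 0.86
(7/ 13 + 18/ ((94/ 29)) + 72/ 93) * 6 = 41.20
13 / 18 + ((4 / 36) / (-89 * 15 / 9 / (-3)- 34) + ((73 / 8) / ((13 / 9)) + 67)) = 9633775 / 130104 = 74.05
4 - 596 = -592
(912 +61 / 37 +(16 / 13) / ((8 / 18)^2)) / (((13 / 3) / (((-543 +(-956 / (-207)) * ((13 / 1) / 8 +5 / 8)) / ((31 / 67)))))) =-1089452059500 / 4458389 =-244360.03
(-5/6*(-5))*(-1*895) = -3729.17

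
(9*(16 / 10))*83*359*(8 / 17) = 17163072 / 85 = 201918.49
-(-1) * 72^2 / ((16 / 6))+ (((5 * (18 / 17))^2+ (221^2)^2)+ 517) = 689393827538 / 289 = 2385445770.03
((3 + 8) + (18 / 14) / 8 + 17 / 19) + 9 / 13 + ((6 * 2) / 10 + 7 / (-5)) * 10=148663 / 13832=10.75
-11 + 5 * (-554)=-2781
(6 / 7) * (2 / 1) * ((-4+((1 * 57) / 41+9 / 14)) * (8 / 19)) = -54192 / 38171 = -1.42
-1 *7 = -7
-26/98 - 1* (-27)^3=964454/49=19682.73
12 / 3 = 4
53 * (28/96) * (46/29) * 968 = 2064986/87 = 23735.47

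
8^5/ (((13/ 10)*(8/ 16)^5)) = 10485760/ 13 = 806596.92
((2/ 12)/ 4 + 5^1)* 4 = 121/ 6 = 20.17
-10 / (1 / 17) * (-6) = 1020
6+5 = 11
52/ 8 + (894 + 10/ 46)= 41433/ 46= 900.72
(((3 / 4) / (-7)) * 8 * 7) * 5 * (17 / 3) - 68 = -238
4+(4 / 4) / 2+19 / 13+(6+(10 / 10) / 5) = 12.16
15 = 15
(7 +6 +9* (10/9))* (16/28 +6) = 1058/7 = 151.14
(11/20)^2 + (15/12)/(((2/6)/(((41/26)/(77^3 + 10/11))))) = 7899744479/26113739600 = 0.30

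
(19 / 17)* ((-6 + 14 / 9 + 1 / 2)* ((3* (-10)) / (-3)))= -44.08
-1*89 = -89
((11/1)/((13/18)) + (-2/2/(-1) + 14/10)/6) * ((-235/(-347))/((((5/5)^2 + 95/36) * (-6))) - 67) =-3095781464/2954705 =-1047.75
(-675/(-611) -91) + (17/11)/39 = -1811759/20163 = -89.86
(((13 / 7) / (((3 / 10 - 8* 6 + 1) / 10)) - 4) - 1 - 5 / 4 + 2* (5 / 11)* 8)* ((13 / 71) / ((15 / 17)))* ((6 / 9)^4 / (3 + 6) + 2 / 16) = 3405547457 / 178675380576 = 0.02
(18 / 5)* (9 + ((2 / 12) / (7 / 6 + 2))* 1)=3096 / 95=32.59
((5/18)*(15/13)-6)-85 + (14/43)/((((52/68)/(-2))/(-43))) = -4217/78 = -54.06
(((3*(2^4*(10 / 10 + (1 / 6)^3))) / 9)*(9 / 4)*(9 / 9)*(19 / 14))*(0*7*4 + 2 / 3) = 589 / 54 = 10.91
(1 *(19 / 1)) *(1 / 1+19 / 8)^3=730.42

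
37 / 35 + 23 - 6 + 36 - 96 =-41.94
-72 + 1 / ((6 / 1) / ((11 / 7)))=-3013 / 42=-71.74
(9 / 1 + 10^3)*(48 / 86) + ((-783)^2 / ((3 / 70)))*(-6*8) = -686659116.84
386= 386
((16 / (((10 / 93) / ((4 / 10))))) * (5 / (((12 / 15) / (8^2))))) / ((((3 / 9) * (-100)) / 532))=-9499392 / 25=-379975.68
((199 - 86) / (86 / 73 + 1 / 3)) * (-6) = -148482 / 331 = -448.59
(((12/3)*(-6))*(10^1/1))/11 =-240/11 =-21.82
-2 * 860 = -1720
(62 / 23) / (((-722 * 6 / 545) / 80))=-675800 / 24909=-27.13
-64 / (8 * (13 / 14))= -8.62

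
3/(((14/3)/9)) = 81/14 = 5.79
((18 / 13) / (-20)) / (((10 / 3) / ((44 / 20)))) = -297 / 6500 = -0.05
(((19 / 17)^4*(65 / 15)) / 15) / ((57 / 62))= 0.49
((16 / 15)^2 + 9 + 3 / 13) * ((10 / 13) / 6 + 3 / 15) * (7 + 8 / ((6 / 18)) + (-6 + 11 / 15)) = 749222912 / 8555625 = 87.57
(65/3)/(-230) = -13/138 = -0.09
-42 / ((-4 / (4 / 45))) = 0.93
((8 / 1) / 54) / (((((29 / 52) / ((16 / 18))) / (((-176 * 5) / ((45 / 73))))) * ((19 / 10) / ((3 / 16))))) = -33.27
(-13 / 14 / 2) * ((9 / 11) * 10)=-585 / 154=-3.80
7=7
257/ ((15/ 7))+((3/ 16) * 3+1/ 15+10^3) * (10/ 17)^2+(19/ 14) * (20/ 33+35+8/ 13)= 8944748909/ 17357340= 515.33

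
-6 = -6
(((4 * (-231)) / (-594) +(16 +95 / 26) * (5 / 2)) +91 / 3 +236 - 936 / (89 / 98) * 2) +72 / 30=-1741.88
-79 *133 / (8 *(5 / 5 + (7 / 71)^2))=-52965787 / 40720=-1300.73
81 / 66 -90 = -88.77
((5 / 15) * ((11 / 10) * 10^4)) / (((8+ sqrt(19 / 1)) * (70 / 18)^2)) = 2112 / 49 - 264 * sqrt(19) / 49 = 19.62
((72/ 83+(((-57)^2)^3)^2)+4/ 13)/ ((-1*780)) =-1269169751121811401774347/ 841620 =-1508008069106973933.34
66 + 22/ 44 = 133/ 2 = 66.50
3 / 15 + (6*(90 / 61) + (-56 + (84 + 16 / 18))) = 104149 / 2745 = 37.94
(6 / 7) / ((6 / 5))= 5 / 7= 0.71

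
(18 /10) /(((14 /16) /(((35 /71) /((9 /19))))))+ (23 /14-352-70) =-415707 /994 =-418.22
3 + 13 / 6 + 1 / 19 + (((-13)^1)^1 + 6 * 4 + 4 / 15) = 9397 / 570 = 16.49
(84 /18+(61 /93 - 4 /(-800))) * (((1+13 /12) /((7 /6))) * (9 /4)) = 297279 /13888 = 21.41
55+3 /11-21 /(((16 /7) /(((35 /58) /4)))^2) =8363732177 /151568384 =55.18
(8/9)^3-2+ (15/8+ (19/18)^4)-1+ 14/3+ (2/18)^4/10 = 2879203/524880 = 5.49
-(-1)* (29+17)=46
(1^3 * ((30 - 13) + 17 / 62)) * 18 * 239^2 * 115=63317771685 / 31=2042508764.03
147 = 147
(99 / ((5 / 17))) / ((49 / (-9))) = -15147 / 245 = -61.82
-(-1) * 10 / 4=5 / 2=2.50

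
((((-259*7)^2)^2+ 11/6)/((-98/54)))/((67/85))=-49591118299959405/6566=-7552713722199.12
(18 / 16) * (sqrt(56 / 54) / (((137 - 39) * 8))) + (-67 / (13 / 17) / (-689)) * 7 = sqrt(21) / 3136 + 7973 / 8957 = 0.89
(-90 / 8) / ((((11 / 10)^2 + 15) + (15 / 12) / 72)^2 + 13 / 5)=-583200000 / 13785668569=-0.04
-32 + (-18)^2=292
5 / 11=0.45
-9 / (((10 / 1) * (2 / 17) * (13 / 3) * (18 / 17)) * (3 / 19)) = -5491 / 520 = -10.56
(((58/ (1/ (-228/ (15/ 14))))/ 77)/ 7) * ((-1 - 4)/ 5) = 8816/ 385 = 22.90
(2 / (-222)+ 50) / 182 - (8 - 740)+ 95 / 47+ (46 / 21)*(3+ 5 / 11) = 1106905669 / 1492062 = 741.86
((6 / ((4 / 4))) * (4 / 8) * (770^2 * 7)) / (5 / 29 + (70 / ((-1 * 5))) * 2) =-120358700 / 269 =-447430.11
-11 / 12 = -0.92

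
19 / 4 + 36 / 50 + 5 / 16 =2313 / 400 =5.78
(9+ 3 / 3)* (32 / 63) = 320 / 63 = 5.08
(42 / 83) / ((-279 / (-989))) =13846 / 7719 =1.79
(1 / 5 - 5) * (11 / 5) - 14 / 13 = -3782 / 325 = -11.64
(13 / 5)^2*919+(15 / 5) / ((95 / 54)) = 2951719 / 475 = 6214.15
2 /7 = 0.29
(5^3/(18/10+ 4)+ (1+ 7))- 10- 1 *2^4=103/29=3.55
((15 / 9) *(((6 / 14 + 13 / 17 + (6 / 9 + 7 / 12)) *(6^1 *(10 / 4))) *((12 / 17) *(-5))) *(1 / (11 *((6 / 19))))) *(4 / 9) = -5524250 / 200277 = -27.58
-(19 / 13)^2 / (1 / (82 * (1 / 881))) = -29602 / 148889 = -0.20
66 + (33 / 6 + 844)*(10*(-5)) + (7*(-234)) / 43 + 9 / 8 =-14601413 / 344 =-42445.97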